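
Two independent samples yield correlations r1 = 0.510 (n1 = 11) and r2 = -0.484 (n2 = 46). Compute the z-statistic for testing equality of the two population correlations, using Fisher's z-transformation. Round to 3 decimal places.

Fisher z-transforms: z1 = atanh(0.510) = 0.562730, z2 = atanh(-0.484) = -0.528195; difference d = 1.090925
Var(d) = 1/8 + 1/43 = 0.1250000 + 0.0232558 = 0.1482558
z = d/√Var(d) = 1.090925 / √0.1482558 = 1.090925 / 0.385040 = 2.833

2.833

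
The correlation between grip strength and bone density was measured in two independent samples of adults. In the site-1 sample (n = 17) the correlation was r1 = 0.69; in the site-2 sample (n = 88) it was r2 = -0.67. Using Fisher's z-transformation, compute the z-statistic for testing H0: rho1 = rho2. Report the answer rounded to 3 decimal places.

z1 = atanh(0.69) = 0.847956,  z2 = atanh(-0.67) = -0.810743
SE = √(1/(n1−3) + 1/(n2−3)) = √(1/14 + 1/85) = √(0.0714286 + 0.0117647) = √0.0831933 = 0.288432
z = (z1 − z2)/SE = (0.847956 − (-0.810743)) / 0.288432 = 1.658699 / 0.288432 = 5.751

5.751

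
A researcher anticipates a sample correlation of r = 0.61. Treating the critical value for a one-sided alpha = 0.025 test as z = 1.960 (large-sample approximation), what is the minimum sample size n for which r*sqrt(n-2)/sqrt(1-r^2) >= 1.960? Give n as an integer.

r√(n−2)/√(1−r²) ≥ 1.960  ⇔  n−2 ≥ (1.960)²·(1−r²)/r²
(1−r²)/r² = (1−0.3721)/0.3721 = 1.6874
n ≥ 2 + 3.8416·1.6874 = 2 + 6.4823 = 8.4823
⌈8.4823⌉ = 9

9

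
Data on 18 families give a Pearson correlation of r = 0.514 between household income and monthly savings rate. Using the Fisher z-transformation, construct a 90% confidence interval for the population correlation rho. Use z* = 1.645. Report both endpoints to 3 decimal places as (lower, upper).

z_r = atanh(0.514) = 0.568151;  SE = 1/√(n−3) = 1/√15 = 0.258199
z-limits: 0.568151 ± 1.645·0.258199 = 0.568151 ± 0.424737 = [0.143414, 0.992888]
ρ-limits: (tanh 0.143414, tanh 0.992888) = (0.142, 0.759)

(0.142, 0.759)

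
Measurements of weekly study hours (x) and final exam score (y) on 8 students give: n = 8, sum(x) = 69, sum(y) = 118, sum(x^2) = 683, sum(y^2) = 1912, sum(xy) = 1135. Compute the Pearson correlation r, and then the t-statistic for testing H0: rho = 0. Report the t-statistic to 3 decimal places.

7.896

Numerator: nΣxy − (Σx)(Σy) = 8·1135 − (69)(118) = 938
Denominator: √[(nΣx²−(Σx)²)(nΣy²−(Σy)²)]
  nΣx²−(Σx)² = 8·683 − 4761 = 703;  nΣy²−(Σy)² = 8·1912 − 13924 = 1372
  √(703·1372) = √964516 = 982.0978
r = 938 / 982.0978 = 0.9551
t = r·√(n−2)/√(1−r²) = 0.9551·√6 / √(1−0.912216) = 2.339508 / 0.296284 = 7.896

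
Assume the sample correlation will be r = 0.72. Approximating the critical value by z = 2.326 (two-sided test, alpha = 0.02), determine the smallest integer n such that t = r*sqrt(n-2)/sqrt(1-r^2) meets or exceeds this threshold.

r√(n−2)/√(1−r²) ≥ 2.326  ⇔  n−2 ≥ (2.326)²·(1−r²)/r²
(1−r²)/r² = (1−0.5184)/0.5184 = 0.9290
n ≥ 2 + 5.410276·0.9290 = 2 + 5.0261 = 7.0261
⌈7.0261⌉ = 8

8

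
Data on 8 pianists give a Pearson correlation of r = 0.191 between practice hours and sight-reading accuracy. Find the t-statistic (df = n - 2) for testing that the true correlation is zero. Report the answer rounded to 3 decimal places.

1 − r² = 1 − 0.036481 = 0.963519;  √(1−r²) = 0.981590
√(n−2) = √6 = 2.449490
t = r·√(n−2)/√(1−r²) = 0.191 · 2.449490 / 0.981590 = 0.477

0.477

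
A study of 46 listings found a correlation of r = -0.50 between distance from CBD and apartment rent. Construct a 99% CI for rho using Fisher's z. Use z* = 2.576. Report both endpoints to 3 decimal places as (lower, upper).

(-0.736, -0.155)

Fisher z: z_r = atanh(r) = ½·ln((1+(-0.50))/(1−(-0.50))) = -0.549306
SE(z) = 1/√(n−3) = 1/√43 = 0.152499
99% ⇒ z* = 2.576; margin = 2.576·0.152499 = 0.392837
CI on z-scale: (-0.942143, -0.156469)
Back-transform: tanh(-0.942143) = -0.736205, tanh(-0.156469) = -0.155204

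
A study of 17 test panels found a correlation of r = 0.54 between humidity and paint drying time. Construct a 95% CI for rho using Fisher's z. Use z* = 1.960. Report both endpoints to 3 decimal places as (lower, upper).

Fisher z: z_r = atanh(r) = ½·ln((1+0.54)/(1−0.54)) = 0.604156
SE(z) = 1/√(n−3) = 1/√14 = 0.267261
95% ⇒ z* = 1.960; margin = 1.960·0.267261 = 0.523832
CI on z-scale: (0.080324, 1.127988)
Back-transform: tanh(0.080324) = 0.080152, tanh(1.127988) = 0.810330

(0.080, 0.810)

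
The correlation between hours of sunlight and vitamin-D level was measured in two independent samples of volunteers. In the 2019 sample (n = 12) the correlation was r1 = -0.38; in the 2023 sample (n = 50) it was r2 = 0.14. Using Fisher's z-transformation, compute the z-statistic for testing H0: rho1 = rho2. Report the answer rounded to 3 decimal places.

Fisher z-transforms: z1 = atanh(-0.38) = -0.400060, z2 = atanh(0.14) = 0.140926; difference d = -0.540986
Var(d) = 1/9 + 1/47 = 0.1111111 + 0.0212766 = 0.1323877
z = d/√Var(d) = -0.540986 / √0.1323877 = -0.540986 / 0.363851 = -1.487

-1.487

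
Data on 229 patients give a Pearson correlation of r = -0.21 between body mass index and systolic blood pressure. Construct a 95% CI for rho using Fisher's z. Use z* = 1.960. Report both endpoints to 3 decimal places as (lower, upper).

z_r = atanh(-0.21) = -0.213171;  SE = 1/√(n−3) = 1/√226 = 0.066519
z-limits: -0.213171 ± 1.960·0.066519 = -0.213171 ± 0.130377 = [-0.343548, -0.082794]
ρ-limits: (tanh -0.343548, tanh -0.082794) = (-0.331, -0.083)

(-0.331, -0.083)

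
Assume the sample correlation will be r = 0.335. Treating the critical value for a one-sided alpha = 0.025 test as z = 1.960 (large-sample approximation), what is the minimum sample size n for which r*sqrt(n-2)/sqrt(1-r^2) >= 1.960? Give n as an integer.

33

Need r·√(n−2)/√(1−r²) ≥ 1.960
√(n−2) ≥ 1.960·√(1−0.112225) / 0.335 = 1.960·0.942218 / 0.335 = 5.5127
n−2 ≥ 30.3899  ⇒  n ≥ 32.3899
Smallest integer n = 33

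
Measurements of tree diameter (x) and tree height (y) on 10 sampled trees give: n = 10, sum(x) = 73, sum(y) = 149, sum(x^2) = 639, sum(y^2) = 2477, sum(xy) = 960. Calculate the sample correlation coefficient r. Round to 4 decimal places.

-0.7735

S_xy = nΣxy − ΣxΣy = 10·960 − 73·149 = 9600 − 10877 = -1277
S_xx = nΣx² − (Σx)² = 10·639 − 73² = 6390 − 5329 = 1061
S_yy = nΣy² − (Σy)² = 10·2477 − 149² = 24770 − 22201 = 2569
r = S_xy / √(S_xx·S_yy) = -1277 / √(1061·2569) = -1277 / √2725709 = -1277 / 1650.9721 = -0.7735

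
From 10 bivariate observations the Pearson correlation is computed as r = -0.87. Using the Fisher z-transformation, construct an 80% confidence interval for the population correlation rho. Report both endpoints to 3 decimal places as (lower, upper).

z_r = atanh(-0.87) = -1.333080;  SE = 1/√(n−3) = 1/√7 = 0.377964
z-limits: -1.333080 ± 1.282·0.377964 = -1.333080 ± 0.484550 = [-1.817630, -0.848530]
ρ-limits: (tanh -1.817630, tanh -0.848530) = (-0.949, -0.690)

(-0.949, -0.690)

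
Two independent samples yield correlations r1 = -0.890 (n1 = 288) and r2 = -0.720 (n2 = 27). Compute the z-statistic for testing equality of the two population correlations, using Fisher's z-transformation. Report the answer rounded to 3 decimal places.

z1 = atanh(-0.890) = -1.421926,  z2 = atanh(-0.720) = -0.907645
SE = √(1/(n1−3) + 1/(n2−3)) = √(1/285 + 1/24) = √(0.0035088 + 0.0416667) = √0.0451755 = 0.212545
z = (z1 − z2)/SE = (-1.421926 − (-0.907645)) / 0.212545 = -0.514281 / 0.212545 = -2.420

-2.420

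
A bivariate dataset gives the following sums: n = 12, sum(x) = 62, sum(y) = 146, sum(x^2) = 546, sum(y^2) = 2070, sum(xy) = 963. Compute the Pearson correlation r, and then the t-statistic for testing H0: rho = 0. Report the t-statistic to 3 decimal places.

Numerator: nΣxy − (Σx)(Σy) = 12·963 − (62)(146) = 2504
Denominator: √[(nΣx²−(Σx)²)(nΣy²−(Σy)²)]
  nΣx²−(Σx)² = 12·546 − 3844 = 2708;  nΣy²−(Σy)² = 12·2070 − 21316 = 3524
  √(2708·3524) = √9542992 = 3089.1734
r = 2504 / 3089.1734 = 0.8106
t = r·√(n−2)/√(1−r²) = 0.8106·√10 / √(1−0.657072) = 2.563342 / 0.585601 = 4.377

4.377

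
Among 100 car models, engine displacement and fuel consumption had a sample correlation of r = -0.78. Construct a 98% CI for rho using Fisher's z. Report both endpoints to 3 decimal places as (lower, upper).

Fisher z: z_r = atanh(r) = ½·ln((1+(-0.78))/(1−(-0.78))) = -1.045371
SE(z) = 1/√(n−3) = 1/√97 = 0.101535
98% ⇒ z* = 2.326; margin = 2.326·0.101535 = 0.236170
CI on z-scale: (-1.281541, -0.809201)
Back-transform: tanh(-1.281541) = -0.856895, tanh(-0.809201) = -0.669149

(-0.857, -0.669)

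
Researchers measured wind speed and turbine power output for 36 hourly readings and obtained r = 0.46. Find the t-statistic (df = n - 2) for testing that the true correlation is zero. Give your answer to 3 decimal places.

t = r·√(n−2) / √(1−r²) with r = 0.46, n = 36
  = 0.46·√34 / √(1 − 0.2116)
  = 0.46·5.830952 / 0.887919
  = 2.682238 / 0.887919 = 3.021

3.021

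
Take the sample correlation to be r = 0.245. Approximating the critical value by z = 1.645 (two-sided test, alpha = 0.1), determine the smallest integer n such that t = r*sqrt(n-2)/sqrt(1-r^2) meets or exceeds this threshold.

Need r·√(n−2)/√(1−r²) ≥ 1.645
√(n−2) ≥ 1.645·√(1−0.060025) / 0.245 = 1.645·0.969523 / 0.245 = 6.5097
n−2 ≥ 42.3762  ⇒  n ≥ 44.3762
Smallest integer n = 45

45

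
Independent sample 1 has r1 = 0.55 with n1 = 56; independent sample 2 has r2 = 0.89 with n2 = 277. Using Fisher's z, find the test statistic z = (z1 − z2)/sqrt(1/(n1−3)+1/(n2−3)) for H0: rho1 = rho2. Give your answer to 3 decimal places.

-5.355

z1 = atanh(0.55) = 0.618381,  z2 = atanh(0.89) = 1.421926
SE = √(1/(n1−3) + 1/(n2−3)) = √(1/53 + 1/274) = √(0.0188679 + 0.0036496) = √0.0225175 = 0.150058
z = (z1 − z2)/SE = (0.618381 − 1.421926) / 0.150058 = -0.803545 / 0.150058 = -5.355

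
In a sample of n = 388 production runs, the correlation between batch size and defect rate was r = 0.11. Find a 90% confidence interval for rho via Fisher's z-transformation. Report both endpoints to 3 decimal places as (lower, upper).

(0.027, 0.192)

Fisher z: z_r = atanh(r) = ½·ln((1+0.11)/(1−0.11)) = 0.110447
SE(z) = 1/√(n−3) = 1/√385 = 0.050965
90% ⇒ z* = 1.645; margin = 1.645·0.050965 = 0.083837
CI on z-scale: (0.026610, 0.194284)
Back-transform: tanh(0.026610) = 0.026604, tanh(0.194284) = 0.191876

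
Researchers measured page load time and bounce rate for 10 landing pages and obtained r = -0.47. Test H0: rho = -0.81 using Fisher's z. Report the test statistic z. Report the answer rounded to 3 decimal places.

1.632

Fisher z: atanh(-0.47) = -0.510070, atanh(-0.81) = -1.127029
z = (z_r − z_0)·√(n−3) = (-0.510070 − (-1.127029))·√7 = 0.616959 · 2.645751 = 1.632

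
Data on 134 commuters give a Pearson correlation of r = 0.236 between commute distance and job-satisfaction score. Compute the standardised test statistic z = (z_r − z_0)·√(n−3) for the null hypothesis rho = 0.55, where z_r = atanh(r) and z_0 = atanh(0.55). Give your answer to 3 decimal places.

z_r = atanh(0.236) = 0.240534,  z_0 = atanh(0.55) = 0.618381
SE = 1/√(n−3) = 1/√131 = 0.087370
z = (z_r − z_0)/SE = (0.240534 − 0.618381) / 0.087370 = -0.377847 / 0.087370 = -4.325

-4.325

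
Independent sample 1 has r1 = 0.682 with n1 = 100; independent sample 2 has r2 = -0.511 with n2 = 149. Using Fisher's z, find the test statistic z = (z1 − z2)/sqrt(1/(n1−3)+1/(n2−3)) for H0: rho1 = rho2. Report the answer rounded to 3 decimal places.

10.664

z1 = atanh(0.682) = 0.832844,  z2 = atanh(-0.511) = -0.564082
SE = √(1/(n1−3) + 1/(n2−3)) = √(1/97 + 1/146) = √(0.0103093 + 0.0068493) = √0.0171586 = 0.130991
z = (z1 − z2)/SE = (0.832844 − (-0.564082)) / 0.130991 = 1.396926 / 0.130991 = 10.664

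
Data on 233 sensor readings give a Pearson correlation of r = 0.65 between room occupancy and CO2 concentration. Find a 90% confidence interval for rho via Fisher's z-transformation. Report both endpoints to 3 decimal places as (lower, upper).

(0.583, 0.708)

Fisher z: z_r = atanh(r) = ½·ln((1+0.65)/(1−0.65)) = 0.775299
SE(z) = 1/√(n−3) = 1/√230 = 0.065938
90% ⇒ z* = 1.645; margin = 1.645·0.065938 = 0.108468
CI on z-scale: (0.666831, 0.883767)
Back-transform: tanh(0.666831) = 0.582891, tanh(0.883767) = 0.708301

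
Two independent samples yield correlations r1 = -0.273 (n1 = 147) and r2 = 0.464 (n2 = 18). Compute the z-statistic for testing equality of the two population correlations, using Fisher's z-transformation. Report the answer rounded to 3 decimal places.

-2.884

Fisher z-transforms: z1 = atanh(-0.273) = -0.280103, z2 = atanh(0.464) = 0.502397; difference d = -0.782500
Var(d) = 1/144 + 1/15 = 0.0069444 + 0.0666667 = 0.0736111
z = d/√Var(d) = -0.782500 / √0.0736111 = -0.782500 / 0.271314 = -2.884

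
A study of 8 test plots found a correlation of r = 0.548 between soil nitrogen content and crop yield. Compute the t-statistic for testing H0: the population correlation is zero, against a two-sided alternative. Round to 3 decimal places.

1.605

1 − r² = 1 − 0.300304 = 0.699696;  √(1−r²) = 0.836478
√(n−2) = √6 = 2.449490
t = r·√(n−2)/√(1−r²) = 0.548 · 2.449490 / 0.836478 = 1.605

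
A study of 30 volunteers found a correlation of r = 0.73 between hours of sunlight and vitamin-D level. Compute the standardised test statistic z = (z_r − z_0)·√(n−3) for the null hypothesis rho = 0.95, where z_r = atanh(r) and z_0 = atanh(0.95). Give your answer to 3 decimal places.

Fisher z: atanh(0.73) = 0.928727, atanh(0.95) = 1.831781
z = (z_r − z_0)·√(n−3) = (0.928727 − 1.831781)·√27 = -0.903054 · 5.196152 = -4.692

-4.692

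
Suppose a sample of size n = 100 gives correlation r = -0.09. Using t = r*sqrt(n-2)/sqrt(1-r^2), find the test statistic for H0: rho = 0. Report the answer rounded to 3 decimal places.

t = r·√(n−2) / √(1−r²) with r = -0.09, n = 100
  = -0.09·√98 / √(1 − 0.0081)
  = -0.09·9.899495 / 0.995942
  = -0.890955 / 0.995942 = -0.895

-0.895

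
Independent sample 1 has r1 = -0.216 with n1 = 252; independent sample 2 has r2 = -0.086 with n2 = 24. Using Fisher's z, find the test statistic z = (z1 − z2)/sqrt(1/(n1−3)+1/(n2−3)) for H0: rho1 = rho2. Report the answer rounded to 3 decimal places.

-0.586

z1 = atanh(-0.216) = -0.219457,  z2 = atanh(-0.086) = -0.086213
SE = √(1/(n1−3) + 1/(n2−3)) = √(1/249 + 1/21) = √(0.0040161 + 0.0476190) = √0.0516351 = 0.227234
z = (z1 − z2)/SE = (-0.219457 − (-0.086213)) / 0.227234 = -0.133244 / 0.227234 = -0.586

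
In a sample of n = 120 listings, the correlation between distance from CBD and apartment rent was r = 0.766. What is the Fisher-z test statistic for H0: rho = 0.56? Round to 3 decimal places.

z_r = atanh(0.766) = 1.010576,  z_0 = atanh(0.56) = 0.632833
SE = 1/√(n−3) = 1/√117 = 0.092450
z = (z_r − z_0)/SE = (1.010576 − 0.632833) / 0.092450 = 0.377743 / 0.092450 = 4.086

4.086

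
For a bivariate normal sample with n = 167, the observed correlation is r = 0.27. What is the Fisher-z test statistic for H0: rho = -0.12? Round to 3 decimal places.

z_r = atanh(0.27) = 0.276864,  z_0 = atanh(-0.12) = -0.120581
SE = 1/√(n−3) = 1/√164 = 0.078087
z = (z_r − z_0)/SE = (0.276864 − (-0.120581)) / 0.078087 = 0.397445 / 0.078087 = 5.090

5.090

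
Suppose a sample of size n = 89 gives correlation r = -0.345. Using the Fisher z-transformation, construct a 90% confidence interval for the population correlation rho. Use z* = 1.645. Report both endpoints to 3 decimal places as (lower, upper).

(-0.491, -0.180)

Fisher z: z_r = atanh(r) = ½·ln((1+(-0.345))/(1−(-0.345))) = -0.359757
SE(z) = 1/√(n−3) = 1/√86 = 0.107833
90% ⇒ z* = 1.645; margin = 1.645·0.107833 = 0.177385
CI on z-scale: (-0.537142, -0.182372)
Back-transform: tanh(-0.537142) = -0.490822, tanh(-0.182372) = -0.180377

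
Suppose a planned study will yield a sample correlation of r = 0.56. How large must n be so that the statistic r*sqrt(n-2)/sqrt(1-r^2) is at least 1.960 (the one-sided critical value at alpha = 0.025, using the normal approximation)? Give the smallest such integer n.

11

r√(n−2)/√(1−r²) ≥ 1.960  ⇔  n−2 ≥ (1.960)²·(1−r²)/r²
(1−r²)/r² = (1−0.3136)/0.3136 = 2.1888
n ≥ 2 + 3.8416·2.1888 = 2 + 8.4085 = 10.4085
⌈10.4085⌉ = 11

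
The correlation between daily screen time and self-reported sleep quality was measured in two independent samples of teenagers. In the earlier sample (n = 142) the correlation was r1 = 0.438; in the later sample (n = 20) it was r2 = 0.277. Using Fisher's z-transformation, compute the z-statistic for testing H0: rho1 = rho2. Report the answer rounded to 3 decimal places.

z1 = atanh(0.438) = 0.469753,  z2 = atanh(0.277) = 0.284430
SE = √(1/(n1−3) + 1/(n2−3)) = √(1/139 + 1/17) = √(0.0071942 + 0.0588235) = √0.0660177 = 0.256939
z = (z1 − z2)/SE = (0.469753 − 0.284430) / 0.256939 = 0.185323 / 0.256939 = 0.721

0.721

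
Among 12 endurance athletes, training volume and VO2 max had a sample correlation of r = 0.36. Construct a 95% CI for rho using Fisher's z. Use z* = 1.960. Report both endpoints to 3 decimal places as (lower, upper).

Fisher z: z_r = atanh(r) = ½·ln((1+0.36)/(1−0.36)) = 0.376886
SE(z) = 1/√(n−3) = 1/√9 = 0.333333
95% ⇒ z* = 1.960; margin = 1.960·0.333333 = 0.653333
CI on z-scale: (-0.276447, 1.030219)
Back-transform: tanh(-0.276447) = -0.269614, tanh(1.030219) = 0.773996

(-0.270, 0.774)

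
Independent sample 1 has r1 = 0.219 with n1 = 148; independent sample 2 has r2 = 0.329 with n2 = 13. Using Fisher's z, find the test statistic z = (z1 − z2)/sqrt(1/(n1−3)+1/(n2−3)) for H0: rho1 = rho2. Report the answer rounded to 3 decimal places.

-0.364

z1 = atanh(0.219) = 0.222605,  z2 = atanh(0.329) = 0.341706
SE = √(1/(n1−3) + 1/(n2−3)) = √(1/145 + 1/10) = √(0.0068966 + 0.1000000) = √0.1068966 = 0.326950
z = (z1 − z2)/SE = (0.222605 − 0.341706) / 0.326950 = -0.119101 / 0.326950 = -0.364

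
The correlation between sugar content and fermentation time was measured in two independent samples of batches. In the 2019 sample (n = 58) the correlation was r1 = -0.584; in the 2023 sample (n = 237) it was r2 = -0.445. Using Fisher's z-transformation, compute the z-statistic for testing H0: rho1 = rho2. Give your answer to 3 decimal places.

Fisher z-transforms: z1 = atanh(-0.584) = -0.668512, z2 = atanh(-0.445) = -0.478448; difference d = -0.190064
Var(d) = 1/55 + 1/234 = 0.0181818 + 0.0042735 = 0.0224553
z = d/√Var(d) = -0.190064 / √0.0224553 = -0.190064 / 0.149851 = -1.268

-1.268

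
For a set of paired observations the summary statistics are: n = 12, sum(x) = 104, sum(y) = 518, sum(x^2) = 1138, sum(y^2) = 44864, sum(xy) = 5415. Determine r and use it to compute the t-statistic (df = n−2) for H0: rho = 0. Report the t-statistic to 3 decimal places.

1.385

S_xy = nΣxy − ΣxΣy = 12·5415 − 104·518 = 64980 − 53872 = 11108
S_xx = nΣx² − (Σx)² = 12·1138 − 104² = 13656 − 10816 = 2840
S_yy = nΣy² − (Σy)² = 12·44864 − 518² = 538368 − 268324 = 270044
r = S_xy / √(S_xx·S_yy) = 11108 / √(2840·270044) = 11108 / √766924960 = 11108 / 27693.4100 = 0.4011
t = r·√(n−2)/√(1−r²) = 0.4011·√10 / √(1−0.160881) = 1.268390 / 0.916034 = 1.385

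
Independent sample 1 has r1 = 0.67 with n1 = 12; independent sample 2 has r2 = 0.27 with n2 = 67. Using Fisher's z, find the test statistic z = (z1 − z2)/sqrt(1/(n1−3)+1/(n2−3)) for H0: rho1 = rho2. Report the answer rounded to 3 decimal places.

z1 = atanh(0.67) = 0.810743,  z2 = atanh(0.27) = 0.276864
SE = √(1/(n1−3) + 1/(n2−3)) = √(1/9 + 1/64) = √(0.1111111 + 0.0156250) = √0.1267361 = 0.356000
z = (z1 − z2)/SE = (0.810743 − 0.276864) / 0.356000 = 0.533879 / 0.356000 = 1.500

1.500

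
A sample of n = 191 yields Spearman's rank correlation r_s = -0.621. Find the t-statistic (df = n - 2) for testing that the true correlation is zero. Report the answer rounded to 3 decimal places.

-10.892

1 − r_s² = 1 − 0.385641 = 0.614359;  √(1−r_s²) = 0.783811
√(n−2) = √189 = 13.747727
t = r_s·√(n−2)/√(1−r_s²) = -0.621 · 13.747727 / 0.783811 = -10.892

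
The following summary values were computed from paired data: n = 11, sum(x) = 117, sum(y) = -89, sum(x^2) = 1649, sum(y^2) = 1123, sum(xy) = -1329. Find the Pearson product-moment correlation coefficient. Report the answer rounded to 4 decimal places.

Numerator: nΣxy − (Σx)(Σy) = 11·(-1329) − (117)(-89) = -4206
Denominator: √[(nΣx²−(Σx)²)(nΣy²−(Σy)²)]
  nΣx²−(Σx)² = 11·1649 − 13689 = 4450;  nΣy²−(Σy)² = 11·1123 − 7921 = 4432
  √(4450·4432) = √19722400 = 4440.9909
r = -4206 / 4440.9909 = -0.9471

-0.9471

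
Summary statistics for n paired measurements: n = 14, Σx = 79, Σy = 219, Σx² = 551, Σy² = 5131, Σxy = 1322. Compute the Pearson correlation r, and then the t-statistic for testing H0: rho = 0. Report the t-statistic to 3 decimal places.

0.720

S_xy = nΣxy − ΣxΣy = 14·1322 − 79·219 = 18508 − 17301 = 1207
S_xx = nΣx² − (Σx)² = 14·551 − 79² = 7714 − 6241 = 1473
S_yy = nΣy² − (Σy)² = 14·5131 − 219² = 71834 − 47961 = 23873
r = S_xy / √(S_xx·S_yy) = 1207 / √(1473·23873) = 1207 / √35164929 = 1207 / 5930.0024 = 0.2035
t = r·√(n−2)/√(1−r²) = 0.2035·√12 / √(1−0.041412) = 0.704945 / 0.979075 = 0.720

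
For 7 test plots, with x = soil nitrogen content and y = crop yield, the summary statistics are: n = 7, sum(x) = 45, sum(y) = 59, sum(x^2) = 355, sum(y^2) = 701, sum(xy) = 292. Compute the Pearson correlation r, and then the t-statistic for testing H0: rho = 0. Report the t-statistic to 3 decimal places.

-2.570

Numerator: nΣxy − (Σx)(Σy) = 7·292 − (45)(59) = -611
Denominator: √[(nΣx²−(Σx)²)(nΣy²−(Σy)²)]
  nΣx²−(Σx)² = 7·355 − 2025 = 460;  nΣy²−(Σy)² = 7·701 − 3481 = 1426
  √(460·1426) = √655960 = 809.9136
r = -611 / 809.9136 = -0.7544
t = r·√(n−2)/√(1−r²) = -0.7544·√5 / √(1−0.569119) = -1.686890 / 0.656415 = -2.570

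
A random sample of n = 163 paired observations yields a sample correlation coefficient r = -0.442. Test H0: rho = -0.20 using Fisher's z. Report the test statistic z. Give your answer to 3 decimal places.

z_r = atanh(-0.442) = -0.474714,  z_0 = atanh(-0.20) = -0.202733
SE = 1/√(n−3) = 1/√160 = 0.079057
z = (z_r − z_0)/SE = (-0.474714 − (-0.202733)) / 0.079057 = -0.271981 / 0.079057 = -3.440

-3.440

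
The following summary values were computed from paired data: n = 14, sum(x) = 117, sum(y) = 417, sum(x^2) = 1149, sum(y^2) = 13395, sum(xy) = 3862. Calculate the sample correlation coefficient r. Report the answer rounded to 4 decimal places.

S_xy = nΣxy − ΣxΣy = 14·3862 − 117·417 = 54068 − 48789 = 5279
S_xx = nΣx² − (Σx)² = 14·1149 − 117² = 16086 − 13689 = 2397
S_yy = nΣy² − (Σy)² = 14·13395 − 417² = 187530 − 173889 = 13641
r = S_xy / √(S_xx·S_yy) = 5279 / √(2397·13641) = 5279 / √32697477 = 5279 / 5718.1708 = 0.9232

0.9232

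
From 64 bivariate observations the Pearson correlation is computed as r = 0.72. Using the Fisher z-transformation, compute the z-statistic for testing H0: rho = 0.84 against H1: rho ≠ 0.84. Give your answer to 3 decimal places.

-2.449

Fisher z: atanh(0.72) = 0.907645, atanh(0.84) = 1.221174
z = (z_r − z_0)·√(n−3) = (0.907645 − 1.221174)·√61 = -0.313529 · 7.810250 = -2.449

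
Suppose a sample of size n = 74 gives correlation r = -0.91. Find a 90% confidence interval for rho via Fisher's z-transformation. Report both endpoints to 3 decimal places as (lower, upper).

(-0.938, -0.870)

z_r = atanh(-0.91) = -1.527524;  SE = 1/√(n−3) = 1/√71 = 0.118678
z-limits: -1.527524 ± 1.645·0.118678 = -1.527524 ± 0.195225 = [-1.722749, -1.332299]
ρ-limits: (tanh -1.722749, tanh -1.332299) = (-0.938, -0.870)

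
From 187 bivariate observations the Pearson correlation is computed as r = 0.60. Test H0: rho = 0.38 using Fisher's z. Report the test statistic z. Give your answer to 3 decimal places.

z_r = atanh(0.60) = 0.693147,  z_0 = atanh(0.38) = 0.400060
SE = 1/√(n−3) = 1/√184 = 0.073721
z = (z_r − z_0)/SE = (0.693147 − 0.400060) / 0.073721 = 0.293087 / 0.073721 = 3.976

3.976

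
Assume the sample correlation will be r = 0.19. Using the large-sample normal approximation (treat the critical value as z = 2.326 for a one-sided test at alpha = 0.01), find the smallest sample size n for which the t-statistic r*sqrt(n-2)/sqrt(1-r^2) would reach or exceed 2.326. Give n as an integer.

Need r·√(n−2)/√(1−r²) ≥ 2.326
√(n−2) ≥ 2.326·√(1−0.0361) / 0.19 = 2.326·0.981784 / 0.19 = 12.0191
n−2 ≥ 144.4588  ⇒  n ≥ 146.4588
Smallest integer n = 147

147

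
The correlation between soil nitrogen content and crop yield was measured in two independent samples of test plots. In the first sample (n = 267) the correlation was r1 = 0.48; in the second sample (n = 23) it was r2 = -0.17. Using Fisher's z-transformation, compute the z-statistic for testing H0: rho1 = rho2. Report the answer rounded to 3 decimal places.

Fisher z-transforms: z1 = atanh(0.48) = 0.522984, z2 = atanh(-0.17) = -0.171667; difference d = 0.694651
Var(d) = 1/264 + 1/20 = 0.0037879 + 0.0500000 = 0.0537879
z = d/√Var(d) = 0.694651 / √0.0537879 = 0.694651 / 0.231922 = 2.995

2.995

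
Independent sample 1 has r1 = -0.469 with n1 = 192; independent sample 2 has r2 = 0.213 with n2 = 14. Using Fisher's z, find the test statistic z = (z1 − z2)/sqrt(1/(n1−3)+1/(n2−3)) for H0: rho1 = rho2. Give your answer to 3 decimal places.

-2.338

z1 = atanh(-0.469) = -0.508788,  z2 = atanh(0.213) = 0.216312
SE = √(1/(n1−3) + 1/(n2−3)) = √(1/189 + 1/11) = √(0.0052910 + 0.0909091) = √0.0962001 = 0.310161
z = (z1 − z2)/SE = (-0.508788 − 0.216312) / 0.310161 = -0.725100 / 0.310161 = -2.338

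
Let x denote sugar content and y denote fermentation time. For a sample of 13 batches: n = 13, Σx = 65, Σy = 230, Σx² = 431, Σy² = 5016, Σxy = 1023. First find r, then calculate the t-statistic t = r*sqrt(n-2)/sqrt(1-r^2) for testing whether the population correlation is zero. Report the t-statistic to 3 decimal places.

Numerator: nΣxy − (Σx)(Σy) = 13·1023 − (65)(230) = -1651
Denominator: √[(nΣx²−(Σx)²)(nΣy²−(Σy)²)]
  nΣx²−(Σx)² = 13·431 − 4225 = 1378;  nΣy²−(Σy)² = 13·5016 − 52900 = 12308
  √(1378·12308) = √16960424 = 4118.3035
r = -1651 / 4118.3035 = -0.4009
t = r·√(n−2)/√(1−r²) = -0.4009·√11 / √(1−0.160721) = -1.329635 / 0.916122 = -1.451

-1.451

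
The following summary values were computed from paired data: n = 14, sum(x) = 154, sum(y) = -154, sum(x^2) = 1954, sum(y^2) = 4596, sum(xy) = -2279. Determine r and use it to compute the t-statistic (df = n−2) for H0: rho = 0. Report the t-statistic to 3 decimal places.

S_xy = nΣxy − ΣxΣy = 14·(-2279) − 154·(-154) = -31906 − (-23716) = -8190
S_xx = nΣx² − (Σx)² = 14·1954 − 154² = 27356 − 23716 = 3640
S_yy = nΣy² − (Σy)² = 14·4596 − (-154)² = 64344 − 23716 = 40628
r = S_xy / √(S_xx·S_yy) = -8190 / √(3640·40628) = -8190 / √147885920 = -8190 / 12160.8355 = -0.6735
t = r·√(n−2)/√(1−r²) = -0.6735·√12 / √(1−0.453602) = -2.333072 / 0.739187 = -3.156

-3.156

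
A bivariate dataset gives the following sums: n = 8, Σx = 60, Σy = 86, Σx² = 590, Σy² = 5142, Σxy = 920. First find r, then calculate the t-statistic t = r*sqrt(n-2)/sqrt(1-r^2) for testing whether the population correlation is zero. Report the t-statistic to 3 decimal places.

Numerator: nΣxy − (Σx)(Σy) = 8·920 − (60)(86) = 2200
Denominator: √[(nΣx²−(Σx)²)(nΣy²−(Σy)²)]
  nΣx²−(Σx)² = 8·590 − 3600 = 1120;  nΣy²−(Σy)² = 8·5142 − 7396 = 33740
  √(1120·33740) = √37788800 = 6147.2596
r = 2200 / 6147.2596 = 0.3579
t = r·√(n−2)/√(1−r²) = 0.3579·√6 / √(1−0.128092) = 0.876672 / 0.933760 = 0.939

0.939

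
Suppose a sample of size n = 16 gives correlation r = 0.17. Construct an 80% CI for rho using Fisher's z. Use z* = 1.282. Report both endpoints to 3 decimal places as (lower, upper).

Fisher z: z_r = atanh(r) = ½·ln((1+0.17)/(1−0.17)) = 0.171667
SE(z) = 1/√(n−3) = 1/√13 = 0.277350
80% ⇒ z* = 1.282; margin = 1.282·0.277350 = 0.355563
CI on z-scale: (-0.183896, 0.527230)
Back-transform: tanh(-0.183896) = -0.181851, tanh(0.527230) = 0.483261

(-0.182, 0.483)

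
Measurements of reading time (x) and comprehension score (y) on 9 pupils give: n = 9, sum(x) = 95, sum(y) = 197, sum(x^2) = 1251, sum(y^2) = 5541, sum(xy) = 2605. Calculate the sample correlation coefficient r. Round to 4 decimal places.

Numerator: nΣxy − (Σx)(Σy) = 9·2605 − (95)(197) = 4730
Denominator: √[(nΣx²−(Σx)²)(nΣy²−(Σy)²)]
  nΣx²−(Σx)² = 9·1251 − 9025 = 2234;  nΣy²−(Σy)² = 9·5541 − 38809 = 11060
  √(2234·11060) = √24708040 = 4970.7183
r = 4730 / 4970.7183 = 0.9516

0.9516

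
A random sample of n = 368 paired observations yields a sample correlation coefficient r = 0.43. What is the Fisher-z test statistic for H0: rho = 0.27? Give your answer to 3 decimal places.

3.497

Fisher z: atanh(0.43) = 0.459897, atanh(0.27) = 0.276864
z = (z_r − z_0)·√(n−3) = (0.459897 − 0.276864)·√365 = 0.183033 · 19.104973 = 3.497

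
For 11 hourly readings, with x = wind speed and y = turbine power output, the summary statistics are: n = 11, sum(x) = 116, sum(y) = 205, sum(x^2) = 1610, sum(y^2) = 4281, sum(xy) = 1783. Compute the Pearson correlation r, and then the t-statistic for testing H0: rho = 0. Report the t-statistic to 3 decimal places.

S_xy = nΣxy − ΣxΣy = 11·1783 − 116·205 = 19613 − 23780 = -4167
S_xx = nΣx² − (Σx)² = 11·1610 − 116² = 17710 − 13456 = 4254
S_yy = nΣy² − (Σy)² = 11·4281 − 205² = 47091 − 42025 = 5066
r = S_xy / √(S_xx·S_yy) = -4167 / √(4254·5066) = -4167 / √21550764 = -4167 / 4642.2800 = -0.8976
t = r·√(n−2)/√(1−r²) = -0.8976·√9 / √(1−0.805686) = -2.692800 / 0.440811 = -6.109

-6.109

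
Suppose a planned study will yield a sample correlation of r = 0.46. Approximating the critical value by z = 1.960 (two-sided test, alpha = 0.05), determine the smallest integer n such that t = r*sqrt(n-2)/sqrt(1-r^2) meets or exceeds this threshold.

17

r√(n−2)/√(1−r²) ≥ 1.960  ⇔  n−2 ≥ (1.960)²·(1−r²)/r²
(1−r²)/r² = (1−0.2116)/0.2116 = 3.7259
n ≥ 2 + 3.8416·3.7259 = 2 + 14.3134 = 16.3134
⌈16.3134⌉ = 17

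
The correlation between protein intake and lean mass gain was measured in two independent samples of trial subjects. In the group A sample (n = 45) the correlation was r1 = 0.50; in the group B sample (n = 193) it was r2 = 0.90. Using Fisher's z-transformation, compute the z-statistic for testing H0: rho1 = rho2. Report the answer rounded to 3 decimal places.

Fisher z-transforms: z1 = atanh(0.50) = 0.549306, z2 = atanh(0.90) = 1.472219; difference d = -0.922913
Var(d) = 1/42 + 1/190 = 0.0238095 + 0.0052632 = 0.0290727
z = d/√Var(d) = -0.922913 / √0.0290727 = -0.922913 / 0.170507 = -5.413

-5.413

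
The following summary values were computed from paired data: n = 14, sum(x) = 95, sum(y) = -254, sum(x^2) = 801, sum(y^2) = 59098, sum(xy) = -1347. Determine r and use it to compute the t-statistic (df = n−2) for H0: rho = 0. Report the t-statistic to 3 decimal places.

Numerator: nΣxy − (Σx)(Σy) = 14·(-1347) − (95)(-254) = 5272
Denominator: √[(nΣx²−(Σx)²)(nΣy²−(Σy)²)]
  nΣx²−(Σx)² = 14·801 − 9025 = 2189;  nΣy²−(Σy)² = 14·59098 − 64516 = 762856
  √(2189·762856) = √1669891784 = 40864.3094
r = 5272 / 40864.3094 = 0.1290
t = r·√(n−2)/√(1−r²) = 0.1290·√12 / √(1−0.016641) = 0.446869 / 0.991645 = 0.451

0.451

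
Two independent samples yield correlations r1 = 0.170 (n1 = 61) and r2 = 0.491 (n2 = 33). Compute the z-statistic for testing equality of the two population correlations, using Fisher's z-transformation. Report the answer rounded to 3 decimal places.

Fisher z-transforms: z1 = atanh(0.170) = 0.171667, z2 = atanh(0.491) = 0.537377; difference d = -0.365710
Var(d) = 1/58 + 1/30 = 0.0172414 + 0.0333333 = 0.0505747
z = d/√Var(d) = -0.365710 / √0.0505747 = -0.365710 / 0.224888 = -1.626

-1.626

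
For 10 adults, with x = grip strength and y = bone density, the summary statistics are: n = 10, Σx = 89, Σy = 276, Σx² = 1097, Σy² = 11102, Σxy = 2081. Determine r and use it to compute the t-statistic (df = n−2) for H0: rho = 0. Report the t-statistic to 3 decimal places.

-1.106

Numerator: nΣxy − (Σx)(Σy) = 10·2081 − (89)(276) = -3754
Denominator: √[(nΣx²−(Σx)²)(nΣy²−(Σy)²)]
  nΣx²−(Σx)² = 10·1097 − 7921 = 3049;  nΣy²−(Σy)² = 10·11102 − 76176 = 34844
  √(3049·34844) = √106239356 = 10307.2477
r = -3754 / 10307.2477 = -0.3642
t = r·√(n−2)/√(1−r²) = -0.3642·√8 / √(1−0.132642) = -1.030113 / 0.931321 = -1.106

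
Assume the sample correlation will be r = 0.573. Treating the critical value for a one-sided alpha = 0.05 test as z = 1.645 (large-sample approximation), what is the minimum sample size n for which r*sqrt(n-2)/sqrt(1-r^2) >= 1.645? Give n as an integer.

Need r·√(n−2)/√(1−r²) ≥ 1.645
√(n−2) ≥ 1.645·√(1−0.328329) / 0.573 = 1.645·0.819555 / 0.573 = 2.3528
n−2 ≥ 5.5357  ⇒  n ≥ 7.5357
Smallest integer n = 8

8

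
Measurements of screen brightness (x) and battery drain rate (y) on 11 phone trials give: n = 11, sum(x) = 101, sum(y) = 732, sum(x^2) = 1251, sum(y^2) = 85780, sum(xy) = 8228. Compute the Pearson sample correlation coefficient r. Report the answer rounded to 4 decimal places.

0.4351

S_xy = nΣxy − ΣxΣy = 11·8228 − 101·732 = 90508 − 73932 = 16576
S_xx = nΣx² − (Σx)² = 11·1251 − 101² = 13761 − 10201 = 3560
S_yy = nΣy² − (Σy)² = 11·85780 − 732² = 943580 − 535824 = 407756
r = S_xy / √(S_xx·S_yy) = 16576 / √(3560·407756) = 16576 / √1451611360 = 16576 / 38100.0178 = 0.4351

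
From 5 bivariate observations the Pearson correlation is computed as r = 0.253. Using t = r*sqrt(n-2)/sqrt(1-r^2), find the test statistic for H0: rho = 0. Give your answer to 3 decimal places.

0.453

1 − r² = 1 − 0.064009 = 0.935991;  √(1−r²) = 0.967466
√(n−2) = √3 = 1.732051
t = r·√(n−2)/√(1−r²) = 0.253 · 1.732051 / 0.967466 = 0.453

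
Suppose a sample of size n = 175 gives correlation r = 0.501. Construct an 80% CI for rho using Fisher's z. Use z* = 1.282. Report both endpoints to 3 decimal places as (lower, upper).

Fisher z: z_r = atanh(r) = ½·ln((1+0.501)/(1−0.501)) = 0.550640
SE(z) = 1/√(n−3) = 1/√172 = 0.076249
80% ⇒ z* = 1.282; margin = 1.282·0.076249 = 0.097751
CI on z-scale: (0.452889, 0.648391)
Back-transform: tanh(0.452889) = 0.424271, tanh(0.648391) = 0.570586

(0.424, 0.571)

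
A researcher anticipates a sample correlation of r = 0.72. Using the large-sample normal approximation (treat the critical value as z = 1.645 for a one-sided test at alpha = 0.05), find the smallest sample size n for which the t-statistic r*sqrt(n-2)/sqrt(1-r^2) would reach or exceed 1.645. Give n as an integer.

r√(n−2)/√(1−r²) ≥ 1.645  ⇔  n−2 ≥ (1.645)²·(1−r²)/r²
(1−r²)/r² = (1−0.5184)/0.5184 = 0.9290
n ≥ 2 + 2.706025·0.9290 = 2 + 2.5139 = 4.5139
⌈4.5139⌉ = 5

5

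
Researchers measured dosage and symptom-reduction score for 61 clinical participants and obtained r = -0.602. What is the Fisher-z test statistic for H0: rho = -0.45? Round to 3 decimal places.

Fisher z: atanh(-0.602) = -0.696278, atanh(-0.45) = -0.484700
z = (z_r − z_0)·√(n−3) = (-0.696278 − (-0.484700))·√58 = -0.211578 · 7.615773 = -1.611

-1.611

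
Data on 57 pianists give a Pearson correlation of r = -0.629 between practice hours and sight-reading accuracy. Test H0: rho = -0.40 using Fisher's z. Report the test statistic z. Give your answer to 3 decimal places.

-2.323

Fisher z: atanh(-0.629) = -0.739760, atanh(-0.40) = -0.423649
z = (z_r − z_0)·√(n−3) = (-0.739760 − (-0.423649))·√54 = -0.316111 · 7.348469 = -2.323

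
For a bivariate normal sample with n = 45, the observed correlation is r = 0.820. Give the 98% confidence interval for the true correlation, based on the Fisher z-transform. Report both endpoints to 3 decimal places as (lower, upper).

(0.663, 0.908)

z_r = atanh(0.820) = 1.156817;  SE = 1/√(n−3) = 1/√42 = 0.154303
z-limits: 1.156817 ± 2.326·0.154303 = 1.156817 ± 0.358909 = [0.797908, 1.515726]
ρ-limits: (tanh 0.797908, tanh 1.515726) = (0.663, 0.908)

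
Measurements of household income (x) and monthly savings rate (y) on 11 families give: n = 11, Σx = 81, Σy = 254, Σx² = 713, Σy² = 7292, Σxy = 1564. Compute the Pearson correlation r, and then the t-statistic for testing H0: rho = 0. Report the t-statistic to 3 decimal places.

S_xy = nΣxy − ΣxΣy = 11·1564 − 81·254 = 17204 − 20574 = -3370
S_xx = nΣx² − (Σx)² = 11·713 − 81² = 7843 − 6561 = 1282
S_yy = nΣy² − (Σy)² = 11·7292 − 254² = 80212 − 64516 = 15696
r = S_xy / √(S_xx·S_yy) = -3370 / √(1282·15696) = -3370 / √20122272 = -3370 / 4485.7855 = -0.7513
t = r·√(n−2)/√(1−r²) = -0.7513·√9 / √(1−0.564452) = -2.253900 / 0.659961 = -3.415

-3.415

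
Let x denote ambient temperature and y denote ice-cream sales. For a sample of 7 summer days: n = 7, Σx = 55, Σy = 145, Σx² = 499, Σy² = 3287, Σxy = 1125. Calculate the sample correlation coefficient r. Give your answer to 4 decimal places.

-0.1038

S_xy = nΣxy − ΣxΣy = 7·1125 − 55·145 = 7875 − 7975 = -100
S_xx = nΣx² − (Σx)² = 7·499 − 55² = 3493 − 3025 = 468
S_yy = nΣy² − (Σy)² = 7·3287 − 145² = 23009 − 21025 = 1984
r = S_xy / √(S_xx·S_yy) = -100 / √(468·1984) = -100 / √928512 = -100 / 963.5933 = -0.1038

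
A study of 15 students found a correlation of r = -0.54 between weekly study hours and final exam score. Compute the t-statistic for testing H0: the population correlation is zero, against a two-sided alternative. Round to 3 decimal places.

-2.313

1 − r² = 1 − 0.2916 = 0.7084;  √(1−r²) = 0.841665
√(n−2) = √13 = 3.605551
t = r·√(n−2)/√(1−r²) = -0.54 · 3.605551 / 0.841665 = -2.313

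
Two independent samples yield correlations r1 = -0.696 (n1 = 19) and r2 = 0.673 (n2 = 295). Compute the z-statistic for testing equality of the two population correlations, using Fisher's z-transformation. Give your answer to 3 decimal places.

-6.526

Fisher z-transforms: z1 = atanh(-0.696) = -0.859500, z2 = atanh(0.673) = 0.816207; difference d = -1.675707
Var(d) = 1/16 + 1/292 = 0.0625000 + 0.0034247 = 0.0659247
z = d/√Var(d) = -1.675707 / √0.0659247 = -1.675707 / 0.256758 = -6.526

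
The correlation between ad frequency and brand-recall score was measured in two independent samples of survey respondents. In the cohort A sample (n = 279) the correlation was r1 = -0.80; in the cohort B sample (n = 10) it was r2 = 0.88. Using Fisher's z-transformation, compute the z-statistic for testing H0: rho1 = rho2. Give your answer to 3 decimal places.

-6.465

z1 = atanh(-0.80) = -1.098612,  z2 = atanh(0.88) = 1.375768
SE = √(1/(n1−3) + 1/(n2−3)) = √(1/276 + 1/7) = √(0.0036232 + 0.1428571) = √0.1464803 = 0.382727
z = (z1 − z2)/SE = (-1.098612 − 1.375768) / 0.382727 = -2.474380 / 0.382727 = -6.465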